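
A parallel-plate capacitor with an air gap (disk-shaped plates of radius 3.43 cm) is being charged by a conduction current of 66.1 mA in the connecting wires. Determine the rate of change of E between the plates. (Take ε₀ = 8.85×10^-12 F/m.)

2.02×10^12 V/(m·s)

Charge continuity gives I_d = I = 0.0661 A between the plates.
Then dE/dt = I_d/(ε₀A) = 2.02×10^12 V/(m·s).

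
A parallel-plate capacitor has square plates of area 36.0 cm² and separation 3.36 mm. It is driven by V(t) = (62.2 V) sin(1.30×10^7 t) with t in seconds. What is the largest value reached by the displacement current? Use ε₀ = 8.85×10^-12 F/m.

(dE/dt)_max = V₀ω/d = 2.407×10^11 V/(m·s); ω = 1.30×10^7 rad/s.
I_d,max = ε₀ A (dE/dt)_max = (8.85×10^-12)(3.60×10^-3)(2.407×10^11) = 7.67×10^-3 A.

7.67×10^-3 A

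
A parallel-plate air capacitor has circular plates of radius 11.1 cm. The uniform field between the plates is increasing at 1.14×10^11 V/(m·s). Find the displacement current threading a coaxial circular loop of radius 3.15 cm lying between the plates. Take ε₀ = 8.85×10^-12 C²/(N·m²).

3.14×10^-3 A

I_d = ε₀ dΦ_E/dt = ε₀ πR² (dE/dt) = (8.85×10^-12)(0.03871)(1.14×10^11) = 0.03905 A through the full plate area.
The field is uniform, so I_d,enc = I_d (r/R)² = (0.03905)(3.15/11.1)² = 3.14×10^-3 A.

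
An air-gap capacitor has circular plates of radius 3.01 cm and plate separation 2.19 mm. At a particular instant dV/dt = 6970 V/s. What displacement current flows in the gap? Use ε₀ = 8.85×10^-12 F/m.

8.02×10^-8 A

The field between the plates is E = V/d, so dE/dt = (6970)/(2.19×10^-3 m) = 3.183×10^6 V/(m·s).
I_d = ε₀ A (dE/dt) = (8.85×10^-12)(2.846×10^-3)(3.183×10^6) = 8.02×10^-8 A.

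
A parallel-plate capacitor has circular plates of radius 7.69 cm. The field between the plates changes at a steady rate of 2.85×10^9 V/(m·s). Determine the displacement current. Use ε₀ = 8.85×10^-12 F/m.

4.69×10^-4 A

I_d = ε₀ A (dE/dt) = (8.85×10^-12)(0.01858 m²)(2.85×10^9) = 4.69×10^-4 A.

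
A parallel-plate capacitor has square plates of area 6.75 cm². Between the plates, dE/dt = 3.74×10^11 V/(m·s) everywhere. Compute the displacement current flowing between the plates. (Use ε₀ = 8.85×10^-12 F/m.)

2.23×10^-3 A

With a uniform field, Φ_E = EA, so I_d = ε₀ A dE/dt = 2.23×10^-3 A.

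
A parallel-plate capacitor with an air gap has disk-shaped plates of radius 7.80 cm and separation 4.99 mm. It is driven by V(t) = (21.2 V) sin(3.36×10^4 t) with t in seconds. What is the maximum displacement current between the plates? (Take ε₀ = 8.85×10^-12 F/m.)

2.41×10^-5 A

The displacement current equals the conduction current C dV/dt, which peaks at C V₀ ω.
With C = ε₀A/d = (8.85×10^-12)(0.01911)/(4.99×10^-3) = 3.389×10^-11 F and ω = 3.36×10^4 rad/s, I_d,max = (3.389×10^-11)(21.2)(3.36×10^4) = 2.41×10^-5 A.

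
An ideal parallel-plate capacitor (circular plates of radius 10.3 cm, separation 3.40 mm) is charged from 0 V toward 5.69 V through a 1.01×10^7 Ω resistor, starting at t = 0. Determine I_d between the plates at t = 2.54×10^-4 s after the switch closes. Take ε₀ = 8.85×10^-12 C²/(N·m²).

4.22×10^-7 A

C = ε₀A/d = (8.85×10^-12)(0.03333)/(3.40×10^-3) = 8.676×10^-11 F, so τ = RC = 8.763×10^-4 s.
The conduction current is I(t) = (V₀/R) e^(−t/τ), and the displacement current between the plates equals it.
t/τ = 0.2899; I_d = (5.69/1.01×10^7) · e^(−0.2899) = (5.634×10^-7)(0.7483) = 4.22×10^-7 A.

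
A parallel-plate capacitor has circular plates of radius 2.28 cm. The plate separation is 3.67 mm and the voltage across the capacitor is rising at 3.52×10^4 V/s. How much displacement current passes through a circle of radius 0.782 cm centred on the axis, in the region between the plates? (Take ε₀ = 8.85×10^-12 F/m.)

1.63×10^-8 A

With E = V/d, dE/dt = 9.591×10^6 V/(m·s) and πR² = 1.633×10^-3 m², giving I_d = ε₀ πR² dE/dt = 1.386×10^-7 A.
Since J_d is uniform, the enclosed fraction is (r/R)² = 0.1176, giving I_d,enc = 1.63×10^-8 A.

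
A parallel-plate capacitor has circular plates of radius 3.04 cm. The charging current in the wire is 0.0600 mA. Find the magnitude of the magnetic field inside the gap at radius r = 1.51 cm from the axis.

1.96×10^-10 T

No conduction current crosses the gap, so I_d there equals the 6.00×10^-5 A in the leads.
For r < R the Ampère–Maxwell law gives B(2πr) = μ₀ I_d (r²/R²), so B = μ₀ I_d r/(2πR²) = (4π×10^-7)(6.00×10^-5)(0.0151)/(2π·0.0304²) = 1.96×10^-10 T.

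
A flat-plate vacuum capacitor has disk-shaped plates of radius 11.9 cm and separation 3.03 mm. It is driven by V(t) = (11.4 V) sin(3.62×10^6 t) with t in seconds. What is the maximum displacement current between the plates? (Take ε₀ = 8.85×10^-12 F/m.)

5.36×10^-3 A

The displacement current equals the conduction current C dV/dt, which peaks at C V₀ ω.
With C = ε₀A/d = (8.85×10^-12)(0.04449)/(3.03×10^-3) = 1.299×10^-10 F and ω = 3.62×10^6 rad/s, I_d,max = (1.299×10^-10)(11.4)(3.62×10^6) = 5.36×10^-3 A.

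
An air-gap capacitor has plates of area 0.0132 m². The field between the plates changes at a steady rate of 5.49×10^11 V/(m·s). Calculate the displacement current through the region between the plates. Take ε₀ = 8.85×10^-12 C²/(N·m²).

I_d = ε₀ A (dE/dt) = (8.85×10^-12)(0.0132 m²)(5.49×10^11) = 0.0641 A.

0.0641 A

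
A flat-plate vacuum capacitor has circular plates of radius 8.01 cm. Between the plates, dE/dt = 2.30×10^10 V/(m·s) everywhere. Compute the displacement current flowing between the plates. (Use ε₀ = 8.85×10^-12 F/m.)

I_d = ε₀ A (dE/dt) = (8.85×10^-12)(0.02016 m²)(2.30×10^10) = 4.10×10^-3 A.

4.10×10^-3 A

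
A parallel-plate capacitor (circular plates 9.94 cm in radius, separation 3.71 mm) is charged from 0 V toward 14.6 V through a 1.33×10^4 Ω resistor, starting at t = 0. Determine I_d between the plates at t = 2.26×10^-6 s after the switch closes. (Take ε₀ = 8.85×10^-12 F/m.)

1.11×10^-4 A

C = ε₀A/d = (8.85×10^-12)(0.03104)/(3.71×10^-3) = 7.404×10^-11 F, so τ = RC = 9.847×10^-7 s.
The conduction current is I(t) = (V₀/R) e^(−t/τ), and the displacement current between the plates equals it.
t/τ = 2.295; I_d = (14.6/1.33×10^4) · e^(−2.295) = (1.098×10^-3)(0.1008) = 1.11×10^-4 A.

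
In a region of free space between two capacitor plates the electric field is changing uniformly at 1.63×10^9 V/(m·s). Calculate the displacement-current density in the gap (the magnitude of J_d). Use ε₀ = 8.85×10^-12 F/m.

J_d = ε₀ ∂E/∂t, so J_d = 0.0144 A/m².

0.0144 A/m²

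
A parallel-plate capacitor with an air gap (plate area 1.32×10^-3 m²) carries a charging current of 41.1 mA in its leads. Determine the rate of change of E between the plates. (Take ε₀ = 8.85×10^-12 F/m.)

3.52×10^12 V/(m·s)

Charge continuity gives I_d = I = 0.0411 A between the plates.
Then dE/dt = I_d/(ε₀A) = 3.52×10^12 V/(m·s).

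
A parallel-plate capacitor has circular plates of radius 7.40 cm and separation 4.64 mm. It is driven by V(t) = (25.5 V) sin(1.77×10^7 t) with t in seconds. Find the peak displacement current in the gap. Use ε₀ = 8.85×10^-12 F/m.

The displacement current equals the conduction current C dV/dt, which peaks at C V₀ ω.
With C = ε₀A/d = (8.85×10^-12)(0.01720)/(4.64×10^-3) = 3.281×10^-11 F and ω = 1.77×10^7 rad/s, I_d,max = (3.281×10^-11)(25.5)(1.77×10^7) = 0.0148 A.

0.0148 A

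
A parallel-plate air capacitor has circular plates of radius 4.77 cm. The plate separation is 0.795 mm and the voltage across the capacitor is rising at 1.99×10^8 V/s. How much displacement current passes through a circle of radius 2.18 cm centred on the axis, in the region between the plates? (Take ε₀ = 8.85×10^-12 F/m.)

dE/dt = (dV/dt)/d = 2.503×10^11 V/(m·s); I_d = ε₀(πR²)(dE/dt) = (8.85×10^-12)(7.148×10^-3)(2.503×10^11) = 0.01583 A.
Since J_d is uniform, the enclosed fraction is (r/R)² = 0.2089, giving I_d,enc = 3.31×10^-3 A.

3.31×10^-3 A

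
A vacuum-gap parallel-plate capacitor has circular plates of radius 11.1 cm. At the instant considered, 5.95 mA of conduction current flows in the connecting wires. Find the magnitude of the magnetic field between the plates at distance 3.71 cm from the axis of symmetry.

By continuity the displacement current in the gap matches the conduction current: I_d = 5.95×10^-3 A.
An Ampèrian loop of radius r encloses a fraction (r/R)² of I_d. Then B·2πr = μ₀ I_d (r/R)², giving B = μ₀ I_d r/(2πR²) = 3.58×10^-9 T.

3.58×10^-9 T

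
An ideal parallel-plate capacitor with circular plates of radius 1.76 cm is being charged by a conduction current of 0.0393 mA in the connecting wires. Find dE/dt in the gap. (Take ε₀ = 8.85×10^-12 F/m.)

By continuity, I_d in the gap equals the 0.0393 mA flowing in the wire.
Then dE/dt = I_d/(ε₀A) = 4.56×10^9 V/(m·s).

4.56×10^9 V/(m·s)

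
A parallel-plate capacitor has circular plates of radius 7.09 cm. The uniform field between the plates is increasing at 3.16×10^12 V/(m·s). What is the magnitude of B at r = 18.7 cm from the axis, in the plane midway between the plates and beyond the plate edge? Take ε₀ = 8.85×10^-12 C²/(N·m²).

Through the whole plate area (πR² = 0.01579 m²), I_d = ε₀ πR² dE/dt = 0.4416 A.
For r ≥ R the full I_d is enclosed: B = μ₀ I_d/(2πr) = (4π×10^-7)(0.4416)/(2π·0.187) = 4.72×10^-7 T.

4.72×10^-7 T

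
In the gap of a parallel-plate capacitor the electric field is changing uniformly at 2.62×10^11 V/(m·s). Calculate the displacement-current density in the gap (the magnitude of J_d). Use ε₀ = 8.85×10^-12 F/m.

The displacement-current density is ε₀ ∂E/∂t = (8.85×10^-12)(2.62×10^11) = 2.32 A/m².

2.32 A/m²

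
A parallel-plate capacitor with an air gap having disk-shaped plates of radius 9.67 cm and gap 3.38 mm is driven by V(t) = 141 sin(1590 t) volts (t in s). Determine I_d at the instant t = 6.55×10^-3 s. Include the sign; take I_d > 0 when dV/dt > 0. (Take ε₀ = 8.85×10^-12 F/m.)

-9.47×10^-6 A

C = ε₀A/d = (8.85×10^-12)(0.02938)/(3.38×10^-3) = 7.693×10^-11 F. dV/dt = V₀ω·cos(ωt); at ωt = 10.4145 rad this factor is -0.5489.
I_d = C dV/dt = (7.693×10^-11)(141)(1590)(-0.5489) = -9.47×10^-6 A.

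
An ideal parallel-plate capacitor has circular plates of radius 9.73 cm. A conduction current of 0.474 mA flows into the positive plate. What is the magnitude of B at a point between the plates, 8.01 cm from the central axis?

By continuity the displacement current in the gap matches the conduction current: I_d = 4.74×10^-4 A.
For r < R the Ampère–Maxwell law gives B(2πr) = μ₀ I_d (r²/R²), so B = μ₀ I_d r/(2πR²) = (4π×10^-7)(4.74×10^-4)(0.0801)/(2π·0.0973²) = 8.02×10^-10 T.

8.02×10^-10 T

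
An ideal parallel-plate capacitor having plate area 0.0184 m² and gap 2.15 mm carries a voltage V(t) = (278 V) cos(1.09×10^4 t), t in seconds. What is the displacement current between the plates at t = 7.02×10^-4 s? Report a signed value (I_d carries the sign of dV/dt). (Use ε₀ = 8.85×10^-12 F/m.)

dE/dt = (V₀ω/d)·−sin(ωt) with ωt = 7.6518 rad: (278)(1.09×10^4)(-0.9796)/(2.15×10^-3) = -1.381×10^9 V/(m·s).
I_d = ε₀ A dE/dt = (8.85×10^-12)(0.0184)(-1.381×10^9) = -2.25×10^-4 A.

-2.25×10^-4 A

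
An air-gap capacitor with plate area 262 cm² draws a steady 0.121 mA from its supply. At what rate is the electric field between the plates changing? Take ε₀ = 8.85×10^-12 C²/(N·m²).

5.22×10^8 V/(m·s)

The displacement current between the plates equals the conduction current, I_d = 0.121 mA.
Inverting I_d = ε₀ A dE/dt gives dE/dt = 1.21×10^-4 / (8.85×10^-12 · 0.0262) = 5.22×10^8 V/(m·s).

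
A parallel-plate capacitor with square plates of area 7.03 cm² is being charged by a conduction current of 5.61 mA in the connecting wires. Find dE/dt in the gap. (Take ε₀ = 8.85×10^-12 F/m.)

The displacement current between the plates equals the conduction current, I_d = 5.61 mA.
Inverting I_d = ε₀ A dE/dt gives dE/dt = 5.61×10^-3 / (8.85×10^-12 · 7.03×10^-4) = 9.02×10^11 V/(m·s).

9.02×10^11 V/(m·s)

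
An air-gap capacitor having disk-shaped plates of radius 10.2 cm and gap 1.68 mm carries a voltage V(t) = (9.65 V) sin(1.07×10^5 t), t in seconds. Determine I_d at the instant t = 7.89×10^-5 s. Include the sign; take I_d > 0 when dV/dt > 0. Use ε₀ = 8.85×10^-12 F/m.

dV/dt = (9.65)(1.07×10^5)·cos(8.4423) = -5.730×10^5 V/s.
I_d = C dV/dt with C = ε₀A/d = (8.85×10^-12)(0.03269)/(1.68×10^-3) = 1.722×10^-10 F, so I_d = (1.722×10^-10)(-5.730×10^5) = -9.87×10^-5 A.

-9.87×10^-5 A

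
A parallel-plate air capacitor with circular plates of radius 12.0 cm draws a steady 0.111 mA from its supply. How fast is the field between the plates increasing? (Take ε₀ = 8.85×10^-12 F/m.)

2.77×10^8 V/(m·s)

By continuity, I_d in the gap equals the 0.111 mA flowing in the wire.
Inverting I_d = ε₀ A dE/dt gives dE/dt = 1.11×10^-4 / (8.85×10^-12 · 0.04524) = 2.77×10^8 V/(m·s).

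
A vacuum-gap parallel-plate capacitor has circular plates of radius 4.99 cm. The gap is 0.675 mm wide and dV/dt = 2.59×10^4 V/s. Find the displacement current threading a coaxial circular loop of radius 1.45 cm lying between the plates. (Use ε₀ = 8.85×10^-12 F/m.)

2.24×10^-7 A

With E = V/d, dE/dt = 3.837×10^7 V/(m·s) and πR² = 7.823×10^-3 m², giving I_d = ε₀ πR² dE/dt = 2.656×10^-6 A.
The field is uniform, so I_d,enc = I_d (r/R)² = (2.656×10^-6)(1.45/4.99)² = 2.24×10^-7 A.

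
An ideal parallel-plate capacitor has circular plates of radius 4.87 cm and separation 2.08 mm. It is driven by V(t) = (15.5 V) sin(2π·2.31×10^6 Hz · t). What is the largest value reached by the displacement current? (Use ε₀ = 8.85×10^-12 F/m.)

C = ε₀A/d = (8.85×10^-12)(7.451×10^-3)/(2.08×10^-3) = 3.170×10^-11 F; ω = 2πf = 1.451×10^7 rad/s.
I_d = C dV/dt, so |I_d|_max = C V₀ ω = (3.170×10^-11)(15.5)(1.451×10^7) = 7.13×10^-3 A.

7.13×10^-3 A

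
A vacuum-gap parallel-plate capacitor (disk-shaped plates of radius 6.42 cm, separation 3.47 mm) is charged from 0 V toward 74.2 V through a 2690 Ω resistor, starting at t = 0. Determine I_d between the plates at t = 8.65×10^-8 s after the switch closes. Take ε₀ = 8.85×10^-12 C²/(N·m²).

0.0104 A

C = ε₀A/d = (8.85×10^-12)(0.01295)/(3.47×10^-3) = 3.303×10^-11 F and τ = RC = 8.885×10^-8 s. I_d in the gap equals the RC charging current.
I_d(t) = (V₀/R) e^(−t/τ) = 0.02758 · e^(−0.9736) = 0.0104 A.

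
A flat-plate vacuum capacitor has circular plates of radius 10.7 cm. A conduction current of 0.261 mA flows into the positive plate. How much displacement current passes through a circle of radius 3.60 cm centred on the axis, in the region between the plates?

2.95×10^-5 A

By continuity the displacement current in the gap matches the conduction current: I_d = 2.61×10^-4 A.
Through an area πr² the displacement current is I_d·(πr²/πR²) = I_d (r/R)² = 2.95×10^-5 A.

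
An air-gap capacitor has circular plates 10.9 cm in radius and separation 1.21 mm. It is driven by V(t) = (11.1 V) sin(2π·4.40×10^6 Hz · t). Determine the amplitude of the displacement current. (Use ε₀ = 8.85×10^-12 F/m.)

C = ε₀A/d = (8.85×10^-12)(0.03733)/(1.21×10^-3) = 2.730×10^-10 F; ω = 2πf = 2.765×10^7 rad/s.
I_d = C dV/dt, so |I_d|_max = C V₀ ω = (2.730×10^-10)(11.1)(2.765×10^7) = 0.0838 A.

0.0838 A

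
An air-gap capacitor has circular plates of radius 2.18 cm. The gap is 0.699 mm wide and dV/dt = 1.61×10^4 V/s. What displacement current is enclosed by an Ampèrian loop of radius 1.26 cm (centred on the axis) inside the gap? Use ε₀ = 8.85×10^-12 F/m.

dE/dt = (dV/dt)/d = 2.303×10^7 V/(m·s); I_d = ε₀(πR²)(dE/dt) = (8.85×10^-12)(1.493×10^-3)(2.303×10^7) = 3.043×10^-7 A.
The field is uniform, so I_d,enc = I_d (r/R)² = (3.043×10^-7)(1.26/2.18)² = 1.02×10^-7 A.

1.02×10^-7 A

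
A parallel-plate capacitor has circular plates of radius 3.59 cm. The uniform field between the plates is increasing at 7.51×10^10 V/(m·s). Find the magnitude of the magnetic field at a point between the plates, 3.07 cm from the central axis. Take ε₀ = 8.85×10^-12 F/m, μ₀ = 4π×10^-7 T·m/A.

1.28×10^-8 T

Total displacement current: I_d = ε₀(πR²)(dE/dt) = (8.85×10^-12)(4.049×10^-3)(7.51×10^10) = 2.691×10^-3 A.
An Ampèrian loop of radius r encloses a fraction (r/R)² of I_d. Then B·2πr = μ₀ I_d (r/R)², giving B = μ₀ I_d r/(2πR²) = 1.28×10^-8 T.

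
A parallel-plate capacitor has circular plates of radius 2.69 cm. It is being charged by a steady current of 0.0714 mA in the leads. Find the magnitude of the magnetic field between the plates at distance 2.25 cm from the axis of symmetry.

4.44×10^-10 T

Between the plates the displacement current equals the wire current: I_d = 0.0714 mA = 7.14×10^-5 A.
∮B·dl = μ₀ I_d,enc with I_d,enc = I_d r²/R² = 4.995×10^-5 A; so B = μ₀ I_d,enc/(2πr) = 4.44×10^-10 T.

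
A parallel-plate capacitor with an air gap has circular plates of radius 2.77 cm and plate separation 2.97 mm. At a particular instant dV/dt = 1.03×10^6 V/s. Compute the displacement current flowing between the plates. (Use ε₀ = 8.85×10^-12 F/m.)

The displacement current equals the charging current C dV/dt. With C = ε₀A/d = (8.85×10^-12)(2.411×10^-3)/(2.97×10^-3) = 7.184×10^-12 F, I_d = (7.184×10^-12)(1.03×10^6) = 7.40×10^-6 A.

7.40×10^-6 A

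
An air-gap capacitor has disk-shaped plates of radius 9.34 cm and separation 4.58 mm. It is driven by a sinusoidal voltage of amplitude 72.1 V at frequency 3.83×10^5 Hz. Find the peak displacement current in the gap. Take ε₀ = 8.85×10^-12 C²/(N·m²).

(dE/dt)_max = V₀ω/d = 3.788×10^10 V/(m·s); ω = 2πf = 2.406×10^6 rad/s.
I_d,max = ε₀ A (dE/dt)_max = (8.85×10^-12)(0.02741)(3.788×10^10) = 9.19×10^-3 A.

9.19×10^-3 A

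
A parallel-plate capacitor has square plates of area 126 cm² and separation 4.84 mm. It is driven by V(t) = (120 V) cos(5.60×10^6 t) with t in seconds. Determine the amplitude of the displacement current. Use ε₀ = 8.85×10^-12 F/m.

0.0155 A

(dE/dt)_max = V₀ω/d = 1.388×10^11 V/(m·s); ω = 5.60×10^6 rad/s.
I_d,max = ε₀ A (dE/dt)_max = (8.85×10^-12)(0.0126)(1.388×10^11) = 0.0155 A.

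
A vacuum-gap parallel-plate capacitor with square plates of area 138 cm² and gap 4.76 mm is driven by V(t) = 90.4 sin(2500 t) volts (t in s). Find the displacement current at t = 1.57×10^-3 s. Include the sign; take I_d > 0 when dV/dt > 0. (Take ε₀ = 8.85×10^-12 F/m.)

C = ε₀A/d = (8.85×10^-12)(0.0138)/(4.76×10^-3) = 2.566×10^-11 F. dV/dt = V₀ω·cos(ωt); at ωt = 3.925 rad this factor is -0.7085.
I_d = C dV/dt = (2.566×10^-11)(90.4)(2500)(-0.7085) = -4.11×10^-6 A.

-4.11×10^-6 A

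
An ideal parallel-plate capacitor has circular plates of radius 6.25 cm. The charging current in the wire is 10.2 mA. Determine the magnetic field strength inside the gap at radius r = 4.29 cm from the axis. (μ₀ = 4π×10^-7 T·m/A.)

No conduction current crosses the gap, so I_d there equals the 0.0102 A in the leads.
An Ampèrian loop of radius r encloses a fraction (r/R)² of I_d. Then B·2πr = μ₀ I_d (r/R)², giving B = μ₀ I_d r/(2πR²) = 2.24×10^-8 T.

2.24×10^-8 T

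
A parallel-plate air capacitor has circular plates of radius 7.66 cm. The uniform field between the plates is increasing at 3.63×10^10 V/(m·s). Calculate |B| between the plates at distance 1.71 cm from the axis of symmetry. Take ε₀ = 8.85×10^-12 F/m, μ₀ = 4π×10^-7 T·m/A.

Total displacement current: I_d = ε₀(πR²)(dE/dt) = (8.85×10^-12)(0.01843)(3.63×10^10) = 5.921×10^-3 A.
For r < R the Ampère–Maxwell law gives B(2πr) = μ₀ I_d (r²/R²), so B = μ₀ I_d r/(2πR²) = (4π×10^-7)(5.921×10^-3)(0.0171)/(2π·0.0766²) = 3.45×10^-9 T.

3.45×10^-9 T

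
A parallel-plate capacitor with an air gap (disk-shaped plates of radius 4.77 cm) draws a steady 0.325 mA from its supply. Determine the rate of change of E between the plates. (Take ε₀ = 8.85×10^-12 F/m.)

5.14×10^9 V/(m·s)

The displacement current between the plates equals the conduction current, I_d = 0.325 mA.
Since I_d = ε₀ A dE/dt, dE/dt = I_d/(ε₀A) = (3.25×10^-4)/((8.85×10^-12)(7.148×10^-3)) = 5.14×10^9 V/(m·s).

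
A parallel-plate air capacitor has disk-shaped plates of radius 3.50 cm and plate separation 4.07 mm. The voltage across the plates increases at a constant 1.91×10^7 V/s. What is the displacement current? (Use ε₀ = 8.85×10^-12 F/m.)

1.60×10^-4 A

The displacement current equals the charging current C dV/dt. With C = ε₀A/d = (8.85×10^-12)(3.848×10^-3)/(4.07×10^-3) = 8.367×10^-12 F, I_d = (8.367×10^-12)(1.91×10^7) = 1.60×10^-4 A.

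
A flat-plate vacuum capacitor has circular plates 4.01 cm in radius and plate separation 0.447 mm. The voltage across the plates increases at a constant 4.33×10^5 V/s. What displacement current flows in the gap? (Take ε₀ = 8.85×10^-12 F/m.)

The field between the plates is E = V/d, so dE/dt = (4.33×10^5)/(4.47×10^-4 m) = 9.687×10^8 V/(m·s).
I_d = ε₀ A (dE/dt) = (8.85×10^-12)(5.052×10^-3)(9.687×10^8) = 4.33×10^-5 A.

4.33×10^-5 A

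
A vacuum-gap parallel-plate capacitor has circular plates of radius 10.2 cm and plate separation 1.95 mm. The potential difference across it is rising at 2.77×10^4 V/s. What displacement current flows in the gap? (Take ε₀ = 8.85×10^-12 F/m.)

C = ε₀A/d = (8.85×10^-12)(0.03269)/(1.95×10^-3) = 1.484×10^-10 F.
I_d = C dV/dt = (1.484×10^-10)(2.77×10^4) = 4.11×10^-6 A.

4.11×10^-6 A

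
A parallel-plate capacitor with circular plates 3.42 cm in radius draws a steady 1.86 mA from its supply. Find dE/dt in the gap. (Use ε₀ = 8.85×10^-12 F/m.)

5.72×10^10 V/(m·s)

Charge continuity gives I_d = I = 1.86×10^-3 A between the plates.
Since I_d = ε₀ A dE/dt, dE/dt = I_d/(ε₀A) = (1.86×10^-3)/((8.85×10^-12)(3.675×10^-3)) = 5.72×10^10 V/(m·s).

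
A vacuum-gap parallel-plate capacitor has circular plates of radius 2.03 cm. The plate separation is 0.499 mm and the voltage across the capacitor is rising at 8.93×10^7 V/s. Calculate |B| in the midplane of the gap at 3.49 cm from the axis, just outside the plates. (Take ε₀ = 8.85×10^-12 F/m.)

I_d = C dV/dt with C = ε₀πR²/d = 2.297×10^-11 F, so I_d = (2.297×10^-11)(8.93×10^7) = 2.051×10^-3 A.
Outside the plates the loop encloses all of I_d, so B·2πr = μ₀ I_d and B = 1.18×10^-8 T.

1.18×10^-8 T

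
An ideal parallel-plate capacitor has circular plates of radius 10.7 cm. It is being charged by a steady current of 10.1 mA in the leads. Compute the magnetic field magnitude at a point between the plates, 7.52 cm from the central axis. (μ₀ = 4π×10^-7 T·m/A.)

Between the plates the displacement current equals the wire current: I_d = 10.1 mA = 0.0101 A.
For r < R the Ampère–Maxwell law gives B(2πr) = μ₀ I_d (r²/R²), so B = μ₀ I_d r/(2πR²) = (4π×10^-7)(0.0101)(0.0752)/(2π·0.107²) = 1.33×10^-8 T.

1.33×10^-8 T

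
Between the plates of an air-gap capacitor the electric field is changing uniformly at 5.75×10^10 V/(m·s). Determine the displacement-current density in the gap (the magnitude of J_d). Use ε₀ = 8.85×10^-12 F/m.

J_d = ε₀ dE/dt = (8.85×10^-12)(5.75×10^10) = 0.509 A/m².

0.509 A/m²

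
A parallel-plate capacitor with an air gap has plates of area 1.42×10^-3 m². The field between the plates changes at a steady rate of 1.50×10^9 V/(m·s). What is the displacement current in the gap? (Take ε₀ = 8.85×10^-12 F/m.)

I_d = ε₀ A (dE/dt) = (8.85×10^-12)(1.42×10^-3 m²)(1.50×10^9) = 1.89×10^-5 A.

1.89×10^-5 A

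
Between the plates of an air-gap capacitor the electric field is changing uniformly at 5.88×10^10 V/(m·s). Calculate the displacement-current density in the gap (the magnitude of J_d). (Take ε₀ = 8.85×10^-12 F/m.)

0.520 A/m²

J_d = ε₀ dE/dt = (8.85×10^-12)(5.88×10^10) = 0.520 A/m².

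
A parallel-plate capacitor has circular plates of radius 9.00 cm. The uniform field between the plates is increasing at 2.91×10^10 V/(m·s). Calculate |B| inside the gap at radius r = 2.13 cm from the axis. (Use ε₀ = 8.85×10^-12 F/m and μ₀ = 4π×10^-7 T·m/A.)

Through the whole plate area (πR² = 0.02545 m²), I_d = ε₀ πR² dE/dt = 6.554×10^-3 A.
An Ampèrian loop of radius r encloses a fraction (r/R)² of I_d. Then B·2πr = μ₀ I_d (r/R)², giving B = μ₀ I_d r/(2πR²) = 3.45×10^-9 T.

3.45×10^-9 T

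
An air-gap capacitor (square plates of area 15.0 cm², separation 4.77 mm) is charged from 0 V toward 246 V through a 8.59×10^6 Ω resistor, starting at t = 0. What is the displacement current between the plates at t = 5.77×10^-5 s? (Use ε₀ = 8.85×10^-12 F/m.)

2.56×10^-6 A

C = ε₀A/d = (8.85×10^-12)(1.50×10^-3)/(4.77×10^-3) = 2.783×10^-12 F, so τ = RC = 2.391×10^-5 s.
The conduction current is I(t) = (V₀/R) e^(−t/τ), and the displacement current between the plates equals it.
t/τ = 2.413; I_d = (246/8.59×10^6) · e^(−2.413) = (2.864×10^-5)(0.08955) = 2.56×10^-6 A.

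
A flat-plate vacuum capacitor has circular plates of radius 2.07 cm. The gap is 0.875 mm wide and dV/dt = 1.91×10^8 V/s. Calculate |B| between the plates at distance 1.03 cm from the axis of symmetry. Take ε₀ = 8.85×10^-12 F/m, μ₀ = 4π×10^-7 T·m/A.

dE/dt = (dV/dt)/d = 2.183×10^11 V/(m·s); I_d = ε₀(πR²)(dE/dt) = (8.85×10^-12)(1.346×10^-3)(2.183×10^11) = 2.600×10^-3 A.
An Ampèrian loop of radius r encloses a fraction (r/R)² of I_d. Then B·2πr = μ₀ I_d (r/R)², giving B = μ₀ I_d r/(2πR²) = 1.25×10^-8 T.

1.25×10^-8 T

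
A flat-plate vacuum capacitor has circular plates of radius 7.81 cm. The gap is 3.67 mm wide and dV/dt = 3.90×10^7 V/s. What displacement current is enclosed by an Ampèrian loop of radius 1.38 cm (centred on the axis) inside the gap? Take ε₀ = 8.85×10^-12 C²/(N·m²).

With E = V/d, dE/dt = 1.063×10^10 V/(m·s) and πR² = 0.01916 m², giving I_d = ε₀ πR² dE/dt = 1.802×10^-3 A.
Since J_d is uniform, the enclosed fraction is (r/R)² = 0.03122, giving I_d,enc = 5.63×10^-5 A.

5.63×10^-5 A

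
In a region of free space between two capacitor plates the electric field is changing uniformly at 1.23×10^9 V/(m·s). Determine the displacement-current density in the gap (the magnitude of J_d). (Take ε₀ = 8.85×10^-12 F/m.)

0.0109 A/m²

J_d = ε₀ ∂E/∂t, so J_d = 0.0109 A/m².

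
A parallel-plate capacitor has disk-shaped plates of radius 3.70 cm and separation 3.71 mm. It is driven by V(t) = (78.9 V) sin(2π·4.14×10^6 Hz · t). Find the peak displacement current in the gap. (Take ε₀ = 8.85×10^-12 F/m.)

(dE/dt)_max = V₀ω/d = 5.532×10^11 V/(m·s); ω = 2πf = 2.601×10^7 rad/s.
I_d,max = ε₀ A (dE/dt)_max = (8.85×10^-12)(4.301×10^-3)(5.532×10^11) = 0.0211 A.

0.0211 A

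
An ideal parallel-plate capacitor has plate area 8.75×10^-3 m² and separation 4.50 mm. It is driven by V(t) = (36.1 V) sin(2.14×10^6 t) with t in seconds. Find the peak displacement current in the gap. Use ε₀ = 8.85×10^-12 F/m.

1.33×10^-3 A

(dE/dt)_max = V₀ω/d = 1.717×10^10 V/(m·s); ω = 2.14×10^6 rad/s.
I_d,max = ε₀ A (dE/dt)_max = (8.85×10^-12)(8.75×10^-3)(1.717×10^10) = 1.33×10^-3 A.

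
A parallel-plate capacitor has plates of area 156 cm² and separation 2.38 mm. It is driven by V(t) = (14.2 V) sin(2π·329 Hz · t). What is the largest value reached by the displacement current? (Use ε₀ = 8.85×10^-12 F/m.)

1.70×10^-6 A

C = ε₀A/d = (8.85×10^-12)(0.0156)/(2.38×10^-3) = 5.801×10^-11 F; ω = 2πf = 2067 rad/s.
I_d = C dV/dt, so |I_d|_max = C V₀ ω = (5.801×10^-11)(14.2)(2067) = 1.70×10^-6 A.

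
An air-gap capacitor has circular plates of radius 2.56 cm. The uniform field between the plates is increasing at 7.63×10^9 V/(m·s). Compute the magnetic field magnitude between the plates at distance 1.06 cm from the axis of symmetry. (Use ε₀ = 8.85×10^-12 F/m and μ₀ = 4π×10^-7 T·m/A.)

Total displacement current: I_d = ε₀(πR²)(dE/dt) = (8.85×10^-12)(2.059×10^-3)(7.63×10^9) = 1.390×10^-4 A.
For r < R the Ampère–Maxwell law gives B(2πr) = μ₀ I_d (r²/R²), so B = μ₀ I_d r/(2πR²) = (4π×10^-7)(1.390×10^-4)(0.0106)/(2π·0.0256²) = 4.50×10^-10 T.

4.50×10^-10 T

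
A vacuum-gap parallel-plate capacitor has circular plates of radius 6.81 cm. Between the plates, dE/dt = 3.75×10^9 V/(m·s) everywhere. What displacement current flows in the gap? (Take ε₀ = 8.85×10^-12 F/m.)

4.84×10^-4 A

I_d = ε₀ A (dE/dt) = (8.85×10^-12)(0.01457 m²)(3.75×10^9) = 4.84×10^-4 A.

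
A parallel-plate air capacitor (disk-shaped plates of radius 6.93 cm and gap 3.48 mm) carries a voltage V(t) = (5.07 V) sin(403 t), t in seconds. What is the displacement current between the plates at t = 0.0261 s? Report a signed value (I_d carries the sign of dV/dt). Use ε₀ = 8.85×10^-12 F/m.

dV/dt = (5.07)(403)·cos(10.5183) = -938.6 V/s.
I_d = C dV/dt with C = ε₀A/d = (8.85×10^-12)(0.01509)/(3.48×10^-3) = 3.838×10^-11 F, so I_d = (3.838×10^-11)(-938.6) = -3.60×10^-8 A.

-3.60×10^-8 A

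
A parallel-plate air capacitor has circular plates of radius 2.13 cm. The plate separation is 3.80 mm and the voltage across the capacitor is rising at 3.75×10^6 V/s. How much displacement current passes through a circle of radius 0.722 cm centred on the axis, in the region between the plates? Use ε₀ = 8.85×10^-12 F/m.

dE/dt = (dV/dt)/d = 9.868×10^8 V/(m·s); I_d = ε₀(πR²)(dE/dt) = (8.85×10^-12)(1.425×10^-3)(9.868×10^8) = 1.244×10^-5 A.
Through an area πr² the displacement current is I_d·(πr²/πR²) = I_d (r/R)² = 1.43×10^-6 A.

1.43×10^-6 A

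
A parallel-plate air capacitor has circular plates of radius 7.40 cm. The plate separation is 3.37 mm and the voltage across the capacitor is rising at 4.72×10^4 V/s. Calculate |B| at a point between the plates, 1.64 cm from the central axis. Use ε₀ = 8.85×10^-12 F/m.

I_d = C dV/dt with C = ε₀πR²/d = 4.517×10^-11 F, so I_d = (4.517×10^-11)(4.72×10^4) = 2.132×10^-6 A.
An Ampèrian loop of radius r encloses a fraction (r/R)² of I_d. Then B·2πr = μ₀ I_d (r/R)², giving B = μ₀ I_d r/(2πR²) = 1.28×10^-12 T.

1.28×10^-12 T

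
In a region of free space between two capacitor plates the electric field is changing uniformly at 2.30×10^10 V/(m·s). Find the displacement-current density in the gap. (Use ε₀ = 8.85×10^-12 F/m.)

J_d = ε₀ ∂E/∂t, so J_d = 0.204 A/m².

0.204 A/m²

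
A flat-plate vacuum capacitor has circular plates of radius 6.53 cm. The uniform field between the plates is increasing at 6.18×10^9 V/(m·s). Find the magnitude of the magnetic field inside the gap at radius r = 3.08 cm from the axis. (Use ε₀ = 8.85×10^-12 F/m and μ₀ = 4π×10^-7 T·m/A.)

1.06×10^-9 T

I_d = ε₀ dΦ_E/dt = ε₀ πR² (dE/dt) = (8.85×10^-12)(0.01340)(6.18×10^9) = 7.329×10^-4 A through the full plate area.
∮B·dl = μ₀ I_d,enc with I_d,enc = I_d r²/R² = 1.630×10^-4 A; so B = μ₀ I_d,enc/(2πr) = 1.06×10^-9 T.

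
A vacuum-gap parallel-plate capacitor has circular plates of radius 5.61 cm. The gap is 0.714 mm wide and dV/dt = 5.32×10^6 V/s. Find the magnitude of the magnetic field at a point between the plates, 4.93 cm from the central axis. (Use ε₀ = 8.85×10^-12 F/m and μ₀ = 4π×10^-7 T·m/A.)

2.04×10^-9 T

I_d = C dV/dt with C = ε₀πR²/d = 1.225×10^-10 F, so I_d = (1.225×10^-10)(5.32×10^6) = 6.517×10^-4 A.
For r < R the Ampère–Maxwell law gives B(2πr) = μ₀ I_d (r²/R²), so B = μ₀ I_d r/(2πR²) = (4π×10^-7)(6.517×10^-4)(0.0493)/(2π·0.0561²) = 2.04×10^-9 T.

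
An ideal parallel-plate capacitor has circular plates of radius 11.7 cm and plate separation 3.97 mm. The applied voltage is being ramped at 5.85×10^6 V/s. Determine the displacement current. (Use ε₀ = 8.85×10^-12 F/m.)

5.61×10^-4 A

The displacement current equals the charging current C dV/dt. With C = ε₀A/d = (8.85×10^-12)(0.04301)/(3.97×10^-3) = 9.588×10^-11 F, I_d = (9.588×10^-11)(5.85×10^6) = 5.61×10^-4 A.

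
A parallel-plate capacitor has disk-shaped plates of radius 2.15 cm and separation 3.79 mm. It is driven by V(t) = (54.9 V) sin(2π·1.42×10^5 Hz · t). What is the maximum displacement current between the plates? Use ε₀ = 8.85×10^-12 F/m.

1.66×10^-4 A

C = ε₀A/d = (8.85×10^-12)(1.452×10^-3)/(3.79×10^-3) = 3.391×10^-12 F; ω = 2πf = 8.922×10^5 rad/s.
I_d = C dV/dt, so |I_d|_max = C V₀ ω = (3.391×10^-12)(54.9)(8.922×10^5) = 1.66×10^-4 A.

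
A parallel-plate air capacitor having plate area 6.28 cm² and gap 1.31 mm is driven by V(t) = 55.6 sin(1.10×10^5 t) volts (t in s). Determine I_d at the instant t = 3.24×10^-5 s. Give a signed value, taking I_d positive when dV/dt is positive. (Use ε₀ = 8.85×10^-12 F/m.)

-2.37×10^-5 A

C = ε₀A/d = (8.85×10^-12)(6.28×10^-4)/(1.31×10^-3) = 4.243×10^-12 F. dV/dt = V₀ω·cos(ωt); at ωt = 3.564 rad this factor is -0.9121.
I_d = C dV/dt = (4.243×10^-12)(55.6)(1.10×10^5)(-0.9121) = -2.37×10^-5 A.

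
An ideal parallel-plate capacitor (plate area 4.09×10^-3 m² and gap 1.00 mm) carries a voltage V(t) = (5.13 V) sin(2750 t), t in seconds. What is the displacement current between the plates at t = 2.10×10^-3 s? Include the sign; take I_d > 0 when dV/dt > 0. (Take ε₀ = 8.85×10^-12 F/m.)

4.46×10^-7 A

dV/dt = (5.13)(2750)·cos(5.775) = 1.232×10^4 V/s.
I_d = C dV/dt with C = ε₀A/d = (8.85×10^-12)(4.09×10^-3)/(1.00×10^-3) = 3.620×10^-11 F, so I_d = (3.620×10^-11)(1.232×10^4) = 4.46×10^-7 A.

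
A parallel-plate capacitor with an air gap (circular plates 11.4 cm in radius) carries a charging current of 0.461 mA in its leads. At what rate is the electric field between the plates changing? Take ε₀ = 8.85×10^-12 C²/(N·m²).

1.28×10^9 V/(m·s)

The displacement current between the plates equals the conduction current, I_d = 0.461 mA.
Inverting I_d = ε₀ A dE/dt gives dE/dt = 4.61×10^-4 / (8.85×10^-12 · 0.04083) = 1.28×10^9 V/(m·s).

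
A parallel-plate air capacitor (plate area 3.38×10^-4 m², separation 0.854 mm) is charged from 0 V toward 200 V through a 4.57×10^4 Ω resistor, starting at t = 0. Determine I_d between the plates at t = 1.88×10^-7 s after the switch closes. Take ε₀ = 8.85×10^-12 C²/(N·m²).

1.35×10^-3 A

C = ε₀A/d = (8.85×10^-12)(3.38×10^-4)/(8.54×10^-4) = 3.503×10^-12 F and τ = RC = 1.601×10^-7 s. I_d in the gap equals the RC charging current.
I_d(t) = (V₀/R) e^(−t/τ) = 4.376×10^-3 · e^(−1.174) = 1.35×10^-3 A.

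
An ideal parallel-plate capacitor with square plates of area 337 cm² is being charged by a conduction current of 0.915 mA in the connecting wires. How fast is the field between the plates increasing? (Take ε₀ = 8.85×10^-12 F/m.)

3.07×10^9 V/(m·s)

The displacement current between the plates equals the conduction current, I_d = 0.915 mA.
Since I_d = ε₀ A dE/dt, dE/dt = I_d/(ε₀A) = (9.15×10^-4)/((8.85×10^-12)(0.0337)) = 3.07×10^9 V/(m·s).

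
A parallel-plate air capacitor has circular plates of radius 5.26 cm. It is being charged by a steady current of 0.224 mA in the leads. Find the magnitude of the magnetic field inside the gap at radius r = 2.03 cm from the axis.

3.29×10^-10 T

Between the plates the displacement current equals the wire current: I_d = 0.224 mA = 2.24×10^-4 A.
∮B·dl = μ₀ I_d,enc with I_d,enc = I_d r²/R² = 3.336×10^-5 A; so B = μ₀ I_d,enc/(2πr) = 3.29×10^-10 T.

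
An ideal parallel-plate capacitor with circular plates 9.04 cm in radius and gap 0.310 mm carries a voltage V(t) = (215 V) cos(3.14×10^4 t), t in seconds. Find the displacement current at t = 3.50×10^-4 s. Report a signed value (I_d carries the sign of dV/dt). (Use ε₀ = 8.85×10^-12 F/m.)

dE/dt = (V₀ω/d)·−sin(ωt) with ωt = 10.99 rad: (215)(3.14×10^4)(1.000)/(3.10×10^-4) = 2.178×10^10 V/(m·s).
I_d = ε₀ A dE/dt = (8.85×10^-12)(0.02567)(2.178×10^10) = 4.95×10^-3 A.

4.95×10^-3 A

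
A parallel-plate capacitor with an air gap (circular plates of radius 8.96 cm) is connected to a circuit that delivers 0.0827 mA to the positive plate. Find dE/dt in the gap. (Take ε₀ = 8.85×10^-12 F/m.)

The displacement current between the plates equals the conduction current, I_d = 0.0827 mA.
Then dE/dt = I_d/(ε₀A) = 3.71×10^8 V/(m·s).

3.71×10^8 V/(m·s)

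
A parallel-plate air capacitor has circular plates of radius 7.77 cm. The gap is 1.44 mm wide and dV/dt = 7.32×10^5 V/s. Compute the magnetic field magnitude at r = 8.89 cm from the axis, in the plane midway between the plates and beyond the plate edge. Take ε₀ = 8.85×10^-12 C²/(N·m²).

I_d = C dV/dt with C = ε₀πR²/d = 1.166×10^-10 F, so I_d = (1.166×10^-10)(7.32×10^5) = 8.535×10^-5 A.
With r > R the enclosed displacement current is the full I_d; B = μ₀ I_d / (2πr) = 1.92×10^-10 T.

1.92×10^-10 T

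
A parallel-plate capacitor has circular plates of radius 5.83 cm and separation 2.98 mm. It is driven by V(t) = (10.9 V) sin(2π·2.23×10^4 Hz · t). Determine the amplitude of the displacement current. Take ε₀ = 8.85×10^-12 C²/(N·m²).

C = ε₀A/d = (8.85×10^-12)(0.01068)/(2.98×10^-3) = 3.172×10^-11 F; ω = 2πf = 1.401×10^5 rad/s.
I_d = C dV/dt, so |I_d|_max = C V₀ ω = (3.172×10^-11)(10.9)(1.401×10^5) = 4.84×10^-5 A.

4.84×10^-5 A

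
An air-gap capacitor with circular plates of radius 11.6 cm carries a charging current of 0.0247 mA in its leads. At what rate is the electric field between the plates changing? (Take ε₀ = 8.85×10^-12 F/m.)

6.60×10^7 V/(m·s)

The displacement current between the plates equals the conduction current, I_d = 0.0247 mA.
Inverting I_d = ε₀ A dE/dt gives dE/dt = 2.47×10^-5 / (8.85×10^-12 · 0.04227) = 6.60×10^7 V/(m·s).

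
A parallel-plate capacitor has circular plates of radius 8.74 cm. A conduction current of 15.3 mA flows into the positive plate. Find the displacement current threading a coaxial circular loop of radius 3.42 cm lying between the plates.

2.34×10^-3 A

No conduction current crosses the gap, so I_d there equals the 0.0153 A in the leads.
Since J_d is uniform, the enclosed fraction is (r/R)² = 0.1531, giving I_d,enc = 2.34×10^-3 A.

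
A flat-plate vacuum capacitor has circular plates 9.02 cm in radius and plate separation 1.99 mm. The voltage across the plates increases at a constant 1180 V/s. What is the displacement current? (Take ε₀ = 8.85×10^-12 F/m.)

E = V/d so dE/dt = (dV/dt)/d = 5.930×10^5 V/(m·s), and I_d = ε₀ A dE/dt = (8.85×10^-12)(0.02556)(5.930×10^5) = 1.34×10^-7 A.

1.34×10^-7 A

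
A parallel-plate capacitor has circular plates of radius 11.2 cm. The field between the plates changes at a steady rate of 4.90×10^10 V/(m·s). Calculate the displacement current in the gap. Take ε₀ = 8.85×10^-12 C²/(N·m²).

With a uniform field, Φ_E = EA, so I_d = ε₀ A dE/dt = 0.0171 A.

0.0171 A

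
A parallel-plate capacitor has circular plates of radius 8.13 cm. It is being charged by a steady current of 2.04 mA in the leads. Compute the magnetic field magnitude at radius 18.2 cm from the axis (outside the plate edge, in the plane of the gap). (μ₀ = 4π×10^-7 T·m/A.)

Between the plates the displacement current equals the wire current: I_d = 2.04 mA = 2.04×10^-3 A.
For r ≥ R the full I_d is enclosed: B = μ₀ I_d/(2πr) = (4π×10^-7)(2.04×10^-3)/(2π·0.182) = 2.24×10^-9 T.

2.24×10^-9 T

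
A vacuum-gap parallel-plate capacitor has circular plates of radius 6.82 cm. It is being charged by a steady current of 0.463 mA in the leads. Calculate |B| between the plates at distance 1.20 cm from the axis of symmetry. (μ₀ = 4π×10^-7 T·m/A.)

2.39×10^-10 T

Between the plates the displacement current equals the wire current: I_d = 0.463 mA = 4.63×10^-4 A.
For r < R the Ampère–Maxwell law gives B(2πr) = μ₀ I_d (r²/R²), so B = μ₀ I_d r/(2πR²) = (4π×10^-7)(4.63×10^-4)(0.0120)/(2π·0.0682²) = 2.39×10^-10 T.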